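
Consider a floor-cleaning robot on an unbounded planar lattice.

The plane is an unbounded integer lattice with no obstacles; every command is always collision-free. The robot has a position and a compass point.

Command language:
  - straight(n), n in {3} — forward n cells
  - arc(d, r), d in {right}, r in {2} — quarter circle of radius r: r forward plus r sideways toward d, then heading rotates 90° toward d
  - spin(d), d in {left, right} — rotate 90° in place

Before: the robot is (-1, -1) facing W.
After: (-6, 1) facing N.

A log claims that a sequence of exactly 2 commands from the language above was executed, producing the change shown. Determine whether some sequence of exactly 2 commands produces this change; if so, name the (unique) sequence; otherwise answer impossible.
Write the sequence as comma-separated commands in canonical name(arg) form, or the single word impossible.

key: running arc(right, 2) before straight(3) would end elsewhere — order is forced
initial: (-1, -1) facing W
[1] after straight(3): (-4, -1) facing W
[2] after arc(right, 2): (-6, 1) facing N
no other 2-command option fits: unique.

straight(3), arc(right, 2)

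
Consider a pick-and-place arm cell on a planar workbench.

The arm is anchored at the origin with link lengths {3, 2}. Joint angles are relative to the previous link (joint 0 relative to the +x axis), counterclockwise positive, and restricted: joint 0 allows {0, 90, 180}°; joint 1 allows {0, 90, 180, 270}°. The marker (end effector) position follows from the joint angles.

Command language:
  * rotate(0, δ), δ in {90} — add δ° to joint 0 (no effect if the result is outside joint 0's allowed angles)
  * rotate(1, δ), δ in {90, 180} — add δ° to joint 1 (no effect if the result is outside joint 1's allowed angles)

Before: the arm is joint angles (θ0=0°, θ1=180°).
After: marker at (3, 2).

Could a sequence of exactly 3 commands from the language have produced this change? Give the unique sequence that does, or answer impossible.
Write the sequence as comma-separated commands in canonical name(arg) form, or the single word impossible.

start: joint angles (θ0=0°, θ1=180°)
step 1 (rotate(1, 90)): joint angles (θ0=0°, θ1=270°)
step 2 (rotate(1, 90)): joint angles (θ0=0°, θ1=0°)
step 3 (rotate(1, 90)): joint angles (θ0=0°, θ1=90°)
uniquely the one of 27 3-step routes that fits.

rotate(1, 90), rotate(1, 90), rotate(1, 90)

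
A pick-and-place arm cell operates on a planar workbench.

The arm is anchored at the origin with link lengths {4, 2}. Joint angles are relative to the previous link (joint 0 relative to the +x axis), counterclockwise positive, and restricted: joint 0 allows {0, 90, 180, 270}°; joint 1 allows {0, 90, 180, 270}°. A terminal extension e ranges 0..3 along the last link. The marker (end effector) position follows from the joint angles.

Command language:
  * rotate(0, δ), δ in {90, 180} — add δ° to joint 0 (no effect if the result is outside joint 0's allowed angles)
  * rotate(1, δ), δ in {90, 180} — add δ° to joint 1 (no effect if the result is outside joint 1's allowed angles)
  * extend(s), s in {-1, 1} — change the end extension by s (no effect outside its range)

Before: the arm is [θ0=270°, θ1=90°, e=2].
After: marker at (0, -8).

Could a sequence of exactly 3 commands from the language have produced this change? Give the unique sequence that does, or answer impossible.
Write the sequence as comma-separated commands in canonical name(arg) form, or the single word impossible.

rotate(1, 90), rotate(1, 90), rotate(1, 90)

begin: [θ0=270°, θ1=90°, e=2]
1. rotate(1, 90) → [θ0=270°, θ1=180°, e=2]
2. rotate(1, 90) → [θ0=270°, θ1=270°, e=2]
3. rotate(1, 90) → [θ0=270°, θ1=0°, e=2]
no other 3-command option fits: unique.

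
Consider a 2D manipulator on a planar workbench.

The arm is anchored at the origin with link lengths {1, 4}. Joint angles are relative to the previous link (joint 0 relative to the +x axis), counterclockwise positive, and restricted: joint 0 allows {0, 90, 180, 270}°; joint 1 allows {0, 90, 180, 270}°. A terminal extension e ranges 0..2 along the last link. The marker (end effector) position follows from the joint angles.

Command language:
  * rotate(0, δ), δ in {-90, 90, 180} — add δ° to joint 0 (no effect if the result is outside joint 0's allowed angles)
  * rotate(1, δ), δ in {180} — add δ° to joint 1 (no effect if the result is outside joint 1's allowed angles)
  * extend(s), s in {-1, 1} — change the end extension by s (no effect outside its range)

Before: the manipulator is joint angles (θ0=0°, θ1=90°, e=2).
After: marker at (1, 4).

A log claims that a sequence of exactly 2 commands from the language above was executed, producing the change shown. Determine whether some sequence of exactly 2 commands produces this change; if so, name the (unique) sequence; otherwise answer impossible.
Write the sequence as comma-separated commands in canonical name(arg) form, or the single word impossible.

t0: joint angles (θ0=0°, θ1=90°, e=2)
step 1 (extend(-1)): joint angles (θ0=0°, θ1=90°, e=1)
step 2 (extend(-1)): joint angles (θ0=0°, θ1=90°, e=0)
no other 2-command option fits: unique.

extend(-1), extend(-1)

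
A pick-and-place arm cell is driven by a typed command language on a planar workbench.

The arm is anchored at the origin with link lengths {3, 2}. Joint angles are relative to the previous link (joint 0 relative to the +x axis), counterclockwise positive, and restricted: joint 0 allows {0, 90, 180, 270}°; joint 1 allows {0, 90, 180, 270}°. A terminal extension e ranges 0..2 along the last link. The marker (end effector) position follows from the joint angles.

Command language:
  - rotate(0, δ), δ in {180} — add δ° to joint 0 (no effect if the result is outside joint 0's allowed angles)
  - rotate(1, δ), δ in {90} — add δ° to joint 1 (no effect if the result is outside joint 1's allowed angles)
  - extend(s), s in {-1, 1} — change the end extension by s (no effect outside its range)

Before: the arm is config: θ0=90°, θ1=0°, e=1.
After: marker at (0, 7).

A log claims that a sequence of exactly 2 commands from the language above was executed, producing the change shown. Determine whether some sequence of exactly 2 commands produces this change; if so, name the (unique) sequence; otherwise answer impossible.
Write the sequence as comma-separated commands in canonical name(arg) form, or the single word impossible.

t0: config: θ0=90°, θ1=0°, e=1
[1] after extend(1): config: θ0=90°, θ1=0°, e=2
[2] after extend(1): config: θ0=90°, θ1=0°, e=2
no other 2-command option fits: unique.

extend(1), extend(1)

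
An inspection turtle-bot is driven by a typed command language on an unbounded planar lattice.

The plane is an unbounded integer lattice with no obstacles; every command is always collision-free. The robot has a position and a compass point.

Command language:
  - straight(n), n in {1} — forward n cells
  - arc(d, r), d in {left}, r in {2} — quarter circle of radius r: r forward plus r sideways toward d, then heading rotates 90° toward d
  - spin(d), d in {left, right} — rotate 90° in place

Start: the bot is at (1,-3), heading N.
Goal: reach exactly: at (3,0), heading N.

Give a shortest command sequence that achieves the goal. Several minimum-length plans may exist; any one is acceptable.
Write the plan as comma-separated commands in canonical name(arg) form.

spin(right), arc(left, 2), straight(1)

initial: at (1,-3), heading N
t=1 spin(right) ⇒ at (1,-3), heading E
t=2 arc(left, 2) ⇒ at (3,-1), heading N
t=3 straight(1) ⇒ at (3,0), heading N
shorter routes all fall short; 3 is best.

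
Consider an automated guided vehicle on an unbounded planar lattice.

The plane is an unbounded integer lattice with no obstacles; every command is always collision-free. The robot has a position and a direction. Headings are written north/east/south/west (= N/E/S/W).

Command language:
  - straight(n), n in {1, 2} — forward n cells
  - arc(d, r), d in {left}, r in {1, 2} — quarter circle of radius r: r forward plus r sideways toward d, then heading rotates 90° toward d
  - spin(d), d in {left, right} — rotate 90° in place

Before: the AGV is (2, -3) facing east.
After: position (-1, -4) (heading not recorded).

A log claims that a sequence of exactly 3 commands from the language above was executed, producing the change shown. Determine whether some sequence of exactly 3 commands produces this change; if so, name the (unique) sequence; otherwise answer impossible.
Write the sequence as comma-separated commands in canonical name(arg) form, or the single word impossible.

spin(left), arc(left, 1), arc(left, 2)

key: order matters: swapping spin(left) and arc(left, 2) lands elsewhere
t0: (2, -3) facing east
1. spin(left) → (2, -3) facing north
2. arc(left, 1) → (1, -2) facing west
3. arc(left, 2) → (-1, -4) facing south
all 216 alternatives checked — unique.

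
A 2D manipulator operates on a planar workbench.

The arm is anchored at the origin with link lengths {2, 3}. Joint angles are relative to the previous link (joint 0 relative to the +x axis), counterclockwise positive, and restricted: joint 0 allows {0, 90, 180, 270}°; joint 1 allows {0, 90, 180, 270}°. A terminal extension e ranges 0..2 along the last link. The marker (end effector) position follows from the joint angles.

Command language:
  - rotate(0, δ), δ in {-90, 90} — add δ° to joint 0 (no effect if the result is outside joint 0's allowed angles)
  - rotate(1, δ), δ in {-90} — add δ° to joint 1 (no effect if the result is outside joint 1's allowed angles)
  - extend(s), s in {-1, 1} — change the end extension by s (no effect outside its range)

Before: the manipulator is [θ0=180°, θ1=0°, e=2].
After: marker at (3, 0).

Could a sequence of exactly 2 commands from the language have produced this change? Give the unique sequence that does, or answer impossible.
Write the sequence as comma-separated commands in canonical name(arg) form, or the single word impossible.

rotate(1, -90), rotate(1, -90)

t0: [θ0=180°, θ1=0°, e=2]
t=1 rotate(1, -90) ⇒ [θ0=180°, θ1=270°, e=2]
t=2 rotate(1, -90) ⇒ [θ0=180°, θ1=180°, e=2]
all 25 alternatives checked — unique.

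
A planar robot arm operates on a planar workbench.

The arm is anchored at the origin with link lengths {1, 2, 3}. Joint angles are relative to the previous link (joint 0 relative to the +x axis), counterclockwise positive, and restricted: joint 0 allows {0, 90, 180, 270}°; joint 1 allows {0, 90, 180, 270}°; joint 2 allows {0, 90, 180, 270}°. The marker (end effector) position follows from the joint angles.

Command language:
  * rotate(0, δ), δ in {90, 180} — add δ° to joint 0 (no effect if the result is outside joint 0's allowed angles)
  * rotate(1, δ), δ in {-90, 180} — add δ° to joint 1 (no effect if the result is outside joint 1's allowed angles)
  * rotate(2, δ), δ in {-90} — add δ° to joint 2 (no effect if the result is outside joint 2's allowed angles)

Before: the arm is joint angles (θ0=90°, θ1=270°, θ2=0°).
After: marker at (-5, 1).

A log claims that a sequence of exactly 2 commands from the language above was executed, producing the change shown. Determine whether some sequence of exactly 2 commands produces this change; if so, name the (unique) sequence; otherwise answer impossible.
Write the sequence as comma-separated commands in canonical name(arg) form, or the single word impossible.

rotate(1, -90), rotate(1, -90)

from: joint angles (θ0=90°, θ1=270°, θ2=0°)
step 1 (rotate(1, -90)): joint angles (θ0=90°, θ1=180°, θ2=0°)
step 2 (rotate(1, -90)): joint angles (θ0=90°, θ1=90°, θ2=0°)
all 25 alternatives checked — unique.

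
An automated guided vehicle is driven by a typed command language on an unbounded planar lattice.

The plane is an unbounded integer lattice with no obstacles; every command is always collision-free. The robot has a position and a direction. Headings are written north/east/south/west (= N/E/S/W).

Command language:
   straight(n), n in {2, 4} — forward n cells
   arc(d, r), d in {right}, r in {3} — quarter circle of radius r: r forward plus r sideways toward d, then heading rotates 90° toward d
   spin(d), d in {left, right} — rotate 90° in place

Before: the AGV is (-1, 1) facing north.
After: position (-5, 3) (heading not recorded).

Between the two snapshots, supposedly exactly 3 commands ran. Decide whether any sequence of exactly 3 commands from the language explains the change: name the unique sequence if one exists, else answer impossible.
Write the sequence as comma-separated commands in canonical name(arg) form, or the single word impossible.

straight(2), spin(left), straight(4)

key: running straight(4) before straight(2) would end elsewhere — order is forced
from: (-1, 1) facing north
t=1 straight(2) ⇒ (-1, 3) facing north
t=2 spin(left) ⇒ (-1, 3) facing west
t=3 straight(4) ⇒ (-5, 3) facing west
no rival 3-sequence matches.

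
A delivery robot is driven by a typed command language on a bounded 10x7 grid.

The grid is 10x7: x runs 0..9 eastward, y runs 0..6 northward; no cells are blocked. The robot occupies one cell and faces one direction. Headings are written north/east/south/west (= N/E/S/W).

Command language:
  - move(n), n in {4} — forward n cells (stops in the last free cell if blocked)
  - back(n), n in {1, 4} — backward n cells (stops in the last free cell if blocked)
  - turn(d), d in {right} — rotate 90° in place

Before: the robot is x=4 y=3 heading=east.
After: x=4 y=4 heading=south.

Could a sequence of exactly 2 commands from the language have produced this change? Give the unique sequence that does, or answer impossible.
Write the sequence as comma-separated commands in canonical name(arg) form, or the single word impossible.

turn(right), back(1)

key: cell and facing (now S) both changed — the 2 commands mix motion and turning
t0: x=4 y=3 heading=east
t=1 turn(right) ⇒ x=4 y=3 heading=south
t=2 back(1) ⇒ x=4 y=4 heading=south
all 16 alternatives checked — unique.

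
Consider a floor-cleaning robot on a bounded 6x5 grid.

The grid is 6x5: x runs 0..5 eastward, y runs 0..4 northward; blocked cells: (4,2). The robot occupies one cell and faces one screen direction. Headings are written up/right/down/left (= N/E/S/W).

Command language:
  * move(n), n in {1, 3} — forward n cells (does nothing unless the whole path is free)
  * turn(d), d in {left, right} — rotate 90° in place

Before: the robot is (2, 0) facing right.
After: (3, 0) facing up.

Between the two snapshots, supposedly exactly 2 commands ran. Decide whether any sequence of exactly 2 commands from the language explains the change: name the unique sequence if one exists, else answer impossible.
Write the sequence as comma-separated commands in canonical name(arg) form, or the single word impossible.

move(1), turn(left)

key: running turn(left) before move(1) would end elsewhere — order is forced
initial: (2, 0) facing right
step 1 (move(1)): (3, 0) facing right
step 2 (turn(left)): (3, 0) facing up
no other 2-command option fits: unique.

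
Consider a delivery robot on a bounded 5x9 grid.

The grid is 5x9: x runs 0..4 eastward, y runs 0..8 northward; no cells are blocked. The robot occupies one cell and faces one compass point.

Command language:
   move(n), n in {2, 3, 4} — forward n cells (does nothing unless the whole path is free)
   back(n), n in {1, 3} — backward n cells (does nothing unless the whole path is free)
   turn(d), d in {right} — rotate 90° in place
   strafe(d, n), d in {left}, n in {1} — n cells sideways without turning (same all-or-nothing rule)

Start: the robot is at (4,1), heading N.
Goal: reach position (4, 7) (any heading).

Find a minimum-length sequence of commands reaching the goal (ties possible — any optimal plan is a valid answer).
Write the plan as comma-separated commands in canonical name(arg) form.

move(3), move(3)

from: at (4,1), heading N
1. move(3) → at (4,4), heading N
2. move(3) → at (4,7), heading N
minimal: 2 command(s), checked below 2.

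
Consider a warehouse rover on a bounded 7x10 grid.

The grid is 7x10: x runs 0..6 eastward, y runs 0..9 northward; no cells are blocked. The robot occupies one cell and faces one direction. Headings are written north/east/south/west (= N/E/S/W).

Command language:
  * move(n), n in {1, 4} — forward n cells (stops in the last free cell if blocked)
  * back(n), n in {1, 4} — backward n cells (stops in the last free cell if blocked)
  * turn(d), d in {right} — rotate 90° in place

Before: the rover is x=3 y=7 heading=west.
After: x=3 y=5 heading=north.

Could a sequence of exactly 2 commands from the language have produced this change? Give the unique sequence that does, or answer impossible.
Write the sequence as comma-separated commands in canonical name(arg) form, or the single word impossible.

impossible

every 2-command combo misses the target.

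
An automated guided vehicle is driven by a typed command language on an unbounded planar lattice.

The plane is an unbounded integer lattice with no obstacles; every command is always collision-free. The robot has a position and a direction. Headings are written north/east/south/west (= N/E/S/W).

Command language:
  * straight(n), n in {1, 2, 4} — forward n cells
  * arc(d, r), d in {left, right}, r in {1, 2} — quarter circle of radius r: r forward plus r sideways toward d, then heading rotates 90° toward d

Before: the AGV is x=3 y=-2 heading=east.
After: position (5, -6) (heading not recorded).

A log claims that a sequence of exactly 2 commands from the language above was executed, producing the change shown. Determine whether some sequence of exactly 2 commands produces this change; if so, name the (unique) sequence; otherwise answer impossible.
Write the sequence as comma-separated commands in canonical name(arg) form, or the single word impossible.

key: running straight(2) before arc(right, 2) would end elsewhere — order is forced
from: x=3 y=-2 heading=east
1. arc(right, 2) → x=5 y=-4 heading=south
2. straight(2) → x=5 y=-6 heading=south
no other 2-command option fits: unique.

arc(right, 2), straight(2)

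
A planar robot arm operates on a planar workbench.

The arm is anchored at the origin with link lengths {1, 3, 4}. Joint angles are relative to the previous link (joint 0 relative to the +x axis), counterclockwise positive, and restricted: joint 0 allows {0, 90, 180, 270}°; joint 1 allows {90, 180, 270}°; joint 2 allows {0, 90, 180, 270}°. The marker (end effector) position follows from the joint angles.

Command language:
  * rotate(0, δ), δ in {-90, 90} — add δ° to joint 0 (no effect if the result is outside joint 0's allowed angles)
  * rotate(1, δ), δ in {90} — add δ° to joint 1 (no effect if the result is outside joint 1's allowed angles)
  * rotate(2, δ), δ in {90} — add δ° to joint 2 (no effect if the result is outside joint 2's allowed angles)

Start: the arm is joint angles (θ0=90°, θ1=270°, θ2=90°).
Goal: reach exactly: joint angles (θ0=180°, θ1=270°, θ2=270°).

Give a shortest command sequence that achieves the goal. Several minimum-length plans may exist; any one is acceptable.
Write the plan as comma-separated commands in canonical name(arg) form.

rotate(2, 90), rotate(2, 90), rotate(0, 90)

start: joint angles (θ0=90°, θ1=270°, θ2=90°)
step 1 (rotate(2, 90)): joint angles (θ0=90°, θ1=270°, θ2=180°)
step 2 (rotate(2, 90)): joint angles (θ0=90°, θ1=270°, θ2=270°)
step 3 (rotate(0, 90)): joint angles (θ0=180°, θ1=270°, θ2=270°)
minimal: 3 command(s), checked below 3.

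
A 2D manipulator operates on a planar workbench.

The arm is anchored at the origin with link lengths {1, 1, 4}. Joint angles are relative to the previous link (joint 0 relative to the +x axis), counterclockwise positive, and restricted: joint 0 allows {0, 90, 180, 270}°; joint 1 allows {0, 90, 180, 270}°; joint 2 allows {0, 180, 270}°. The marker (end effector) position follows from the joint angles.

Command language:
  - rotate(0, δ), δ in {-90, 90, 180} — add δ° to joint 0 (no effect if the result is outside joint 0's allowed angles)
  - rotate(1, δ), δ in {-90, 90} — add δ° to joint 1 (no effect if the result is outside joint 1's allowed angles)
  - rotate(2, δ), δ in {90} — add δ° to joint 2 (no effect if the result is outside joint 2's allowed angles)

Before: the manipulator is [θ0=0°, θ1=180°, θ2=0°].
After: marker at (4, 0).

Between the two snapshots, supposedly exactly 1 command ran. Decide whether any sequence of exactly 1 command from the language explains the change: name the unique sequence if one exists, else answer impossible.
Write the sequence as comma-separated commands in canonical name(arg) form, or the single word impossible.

rotate(0, 180)

from: [θ0=0°, θ1=180°, θ2=0°]
step 1 (rotate(0, 180)): [θ0=180°, θ1=180°, θ2=0°]
no other 1-command option fits: unique.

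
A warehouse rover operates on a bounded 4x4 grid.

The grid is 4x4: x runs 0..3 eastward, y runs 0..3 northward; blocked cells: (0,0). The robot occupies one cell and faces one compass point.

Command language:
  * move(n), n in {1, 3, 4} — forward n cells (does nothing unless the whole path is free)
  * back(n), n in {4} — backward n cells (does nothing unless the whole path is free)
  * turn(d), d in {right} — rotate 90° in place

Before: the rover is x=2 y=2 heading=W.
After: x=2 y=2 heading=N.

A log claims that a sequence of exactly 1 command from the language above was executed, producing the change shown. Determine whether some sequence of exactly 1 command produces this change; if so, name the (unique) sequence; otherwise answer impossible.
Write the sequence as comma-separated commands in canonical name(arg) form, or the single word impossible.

key: (2,2) unchanged — the single command moves nothing
begin: x=2 y=2 heading=W
step 1 (turn(right)): x=2 y=2 heading=N
uniquely the one of 5 1-step routes that fits.

turn(right)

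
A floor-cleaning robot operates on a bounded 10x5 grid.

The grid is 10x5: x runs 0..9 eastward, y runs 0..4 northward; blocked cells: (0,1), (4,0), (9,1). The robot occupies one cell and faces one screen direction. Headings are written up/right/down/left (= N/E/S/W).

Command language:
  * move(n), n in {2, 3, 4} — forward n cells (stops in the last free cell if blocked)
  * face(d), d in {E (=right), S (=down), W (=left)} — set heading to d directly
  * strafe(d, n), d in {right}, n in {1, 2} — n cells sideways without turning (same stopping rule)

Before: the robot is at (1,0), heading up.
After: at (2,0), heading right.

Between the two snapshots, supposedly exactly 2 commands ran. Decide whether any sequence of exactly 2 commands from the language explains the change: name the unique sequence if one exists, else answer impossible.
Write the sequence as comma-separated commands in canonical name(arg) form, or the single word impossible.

strafe(right, 1), face(E)

key: running face(E) before strafe(right, 1) would end elsewhere — order is forced
begin: at (1,0), heading up
step 1 (strafe(right, 1)): at (2,0), heading up
step 2 (face(E)): at (2,0), heading right
all 64 alternatives checked — unique.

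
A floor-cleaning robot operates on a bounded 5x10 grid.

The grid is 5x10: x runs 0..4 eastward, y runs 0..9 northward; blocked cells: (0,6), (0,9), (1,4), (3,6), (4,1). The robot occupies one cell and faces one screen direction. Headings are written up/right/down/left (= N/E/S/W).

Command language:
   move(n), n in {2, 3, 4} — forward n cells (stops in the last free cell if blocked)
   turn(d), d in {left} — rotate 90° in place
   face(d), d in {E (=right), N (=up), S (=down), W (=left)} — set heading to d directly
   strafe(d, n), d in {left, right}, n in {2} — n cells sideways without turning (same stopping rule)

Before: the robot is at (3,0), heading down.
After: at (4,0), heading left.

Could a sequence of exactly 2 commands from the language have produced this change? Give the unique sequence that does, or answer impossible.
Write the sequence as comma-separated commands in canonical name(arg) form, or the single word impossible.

strafe(left, 2), face(W)

key: strafe(left, 2) runs into the grid edge before its full distance
initial: at (3,0), heading down
step 1 (strafe(left, 2)): at (4,0), heading down
step 2 (face(W)): at (4,0), heading left
no other 2-command option fits: unique.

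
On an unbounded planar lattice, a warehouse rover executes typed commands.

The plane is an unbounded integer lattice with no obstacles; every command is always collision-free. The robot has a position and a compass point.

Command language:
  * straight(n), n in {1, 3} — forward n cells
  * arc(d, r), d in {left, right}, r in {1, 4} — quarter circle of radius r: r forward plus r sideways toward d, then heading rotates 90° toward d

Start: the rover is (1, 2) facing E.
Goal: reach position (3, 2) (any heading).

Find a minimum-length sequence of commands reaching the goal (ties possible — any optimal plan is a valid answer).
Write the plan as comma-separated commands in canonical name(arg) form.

t0: (1, 2) facing E
step 1 (straight(1)): (2, 2) facing E
step 2 (straight(1)): (3, 2) facing E
shorter routes all fall short; 2 is best.

straight(1), straight(1)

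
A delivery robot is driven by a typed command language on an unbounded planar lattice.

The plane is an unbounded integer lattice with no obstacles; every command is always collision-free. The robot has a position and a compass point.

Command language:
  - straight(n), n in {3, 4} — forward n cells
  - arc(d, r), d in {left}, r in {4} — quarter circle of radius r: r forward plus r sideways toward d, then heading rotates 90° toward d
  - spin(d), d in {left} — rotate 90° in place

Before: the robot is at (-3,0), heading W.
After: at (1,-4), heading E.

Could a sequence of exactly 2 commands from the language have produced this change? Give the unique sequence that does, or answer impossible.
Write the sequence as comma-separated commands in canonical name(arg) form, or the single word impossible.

spin(left), arc(left, 4)

key: order matters: swapping spin(left) and arc(left, 4) lands elsewhere
initial: at (-3,0), heading W
t=1 spin(left) ⇒ at (-3,0), heading S
t=2 arc(left, 4) ⇒ at (1,-4), heading E
uniquely the one of 16 2-step routes that fits.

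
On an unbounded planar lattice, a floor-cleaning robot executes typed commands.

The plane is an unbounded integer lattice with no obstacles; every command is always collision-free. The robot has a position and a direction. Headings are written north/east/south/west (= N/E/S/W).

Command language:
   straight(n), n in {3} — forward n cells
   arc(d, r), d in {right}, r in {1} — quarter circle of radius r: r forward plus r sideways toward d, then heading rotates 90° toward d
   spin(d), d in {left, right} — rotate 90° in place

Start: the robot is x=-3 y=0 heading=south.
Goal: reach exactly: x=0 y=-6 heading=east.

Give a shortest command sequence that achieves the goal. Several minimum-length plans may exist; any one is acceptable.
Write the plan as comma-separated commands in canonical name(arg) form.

initial: x=-3 y=0 heading=south
t=1 straight(3) ⇒ x=-3 y=-3 heading=south
t=2 straight(3) ⇒ x=-3 y=-6 heading=south
t=3 spin(left) ⇒ x=-3 y=-6 heading=east
t=4 straight(3) ⇒ x=0 y=-6 heading=east
minimal: 4 command(s), checked below 4.

straight(3), straight(3), spin(left), straight(3)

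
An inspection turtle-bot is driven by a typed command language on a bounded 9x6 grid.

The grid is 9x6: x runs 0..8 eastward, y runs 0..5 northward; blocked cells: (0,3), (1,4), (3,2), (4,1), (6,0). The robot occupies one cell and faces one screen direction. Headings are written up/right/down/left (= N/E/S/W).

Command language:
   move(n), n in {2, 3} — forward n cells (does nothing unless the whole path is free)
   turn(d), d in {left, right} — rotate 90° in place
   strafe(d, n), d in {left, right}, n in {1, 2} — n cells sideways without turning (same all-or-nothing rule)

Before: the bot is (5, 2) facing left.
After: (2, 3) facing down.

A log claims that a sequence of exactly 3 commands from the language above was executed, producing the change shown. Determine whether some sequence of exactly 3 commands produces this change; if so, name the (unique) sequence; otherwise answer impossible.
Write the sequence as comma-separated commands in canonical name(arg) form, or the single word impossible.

strafe(right, 1), move(3), turn(left)

key: position moved to (2,3) AND the heading swung to S — translation plus rotation needed
begin: (5, 2) facing left
[1] after strafe(right, 1): (5, 3) facing left
[2] after move(3): (2, 3) facing left
[3] after turn(left): (2, 3) facing down
all 512 alternatives checked — unique.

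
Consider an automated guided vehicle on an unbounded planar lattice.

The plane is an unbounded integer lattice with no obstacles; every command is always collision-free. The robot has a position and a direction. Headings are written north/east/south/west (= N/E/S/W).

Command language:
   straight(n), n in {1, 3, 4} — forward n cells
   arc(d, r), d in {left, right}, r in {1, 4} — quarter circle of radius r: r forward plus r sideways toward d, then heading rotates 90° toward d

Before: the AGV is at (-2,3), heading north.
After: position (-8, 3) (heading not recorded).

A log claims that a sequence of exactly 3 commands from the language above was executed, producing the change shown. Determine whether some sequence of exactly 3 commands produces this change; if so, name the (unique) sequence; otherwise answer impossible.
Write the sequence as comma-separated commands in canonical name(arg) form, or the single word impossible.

begin: at (-2,3), heading north
[1] after arc(left, 1): at (-3,4), heading west
[2] after straight(4): at (-7,4), heading west
[3] after arc(left, 1): at (-8,3), heading south
all 343 alternatives checked — unique.

arc(left, 1), straight(4), arc(left, 1)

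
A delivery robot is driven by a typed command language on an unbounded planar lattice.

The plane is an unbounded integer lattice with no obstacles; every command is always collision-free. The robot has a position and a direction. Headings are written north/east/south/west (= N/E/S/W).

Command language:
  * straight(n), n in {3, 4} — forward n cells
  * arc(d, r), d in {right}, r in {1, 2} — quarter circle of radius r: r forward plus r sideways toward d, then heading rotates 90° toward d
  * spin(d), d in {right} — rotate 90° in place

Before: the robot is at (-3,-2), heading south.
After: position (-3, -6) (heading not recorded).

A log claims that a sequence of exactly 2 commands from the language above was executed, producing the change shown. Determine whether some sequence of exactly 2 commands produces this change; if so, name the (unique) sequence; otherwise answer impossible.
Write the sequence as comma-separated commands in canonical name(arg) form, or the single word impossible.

key: running spin(right) before straight(4) would end elsewhere — order is forced
t0: at (-3,-2), heading south
1. straight(4) → at (-3,-6), heading south
2. spin(right) → at (-3,-6), heading west
all 25 alternatives checked — unique.

straight(4), spin(right)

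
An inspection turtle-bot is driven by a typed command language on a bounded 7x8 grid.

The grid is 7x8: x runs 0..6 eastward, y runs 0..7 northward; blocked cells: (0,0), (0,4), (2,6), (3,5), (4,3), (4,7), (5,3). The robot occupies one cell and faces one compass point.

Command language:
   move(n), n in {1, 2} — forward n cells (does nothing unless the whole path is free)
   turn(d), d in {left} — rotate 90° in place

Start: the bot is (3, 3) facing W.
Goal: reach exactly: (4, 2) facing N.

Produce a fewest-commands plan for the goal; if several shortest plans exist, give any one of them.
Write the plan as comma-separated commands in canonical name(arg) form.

initial: (3, 3) facing W
step 1 (turn(left)): (3, 3) facing S
step 2 (move(1)): (3, 2) facing S
step 3 (turn(left)): (3, 2) facing E
step 4 (move(1)): (4, 2) facing E
step 5 (turn(left)): (4, 2) facing N
no 4-step plan works, so 5 is optimal.

turn(left), move(1), turn(left), move(1), turn(left)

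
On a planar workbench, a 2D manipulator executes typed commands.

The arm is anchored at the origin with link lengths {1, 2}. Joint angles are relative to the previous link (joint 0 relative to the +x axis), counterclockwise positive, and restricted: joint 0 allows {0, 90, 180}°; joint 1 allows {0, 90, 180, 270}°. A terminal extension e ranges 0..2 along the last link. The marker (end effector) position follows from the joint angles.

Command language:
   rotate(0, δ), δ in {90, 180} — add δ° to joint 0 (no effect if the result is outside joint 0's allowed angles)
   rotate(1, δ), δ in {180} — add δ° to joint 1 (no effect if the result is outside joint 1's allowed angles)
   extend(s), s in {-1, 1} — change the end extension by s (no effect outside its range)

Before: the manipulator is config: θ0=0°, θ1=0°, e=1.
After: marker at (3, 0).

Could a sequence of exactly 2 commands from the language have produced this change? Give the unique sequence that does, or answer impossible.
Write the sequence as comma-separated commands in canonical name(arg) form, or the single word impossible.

begin: config: θ0=0°, θ1=0°, e=1
1. extend(-1) → config: θ0=0°, θ1=0°, e=0
2. extend(-1) → config: θ0=0°, θ1=0°, e=0
no other 2-command option fits: unique.

extend(-1), extend(-1)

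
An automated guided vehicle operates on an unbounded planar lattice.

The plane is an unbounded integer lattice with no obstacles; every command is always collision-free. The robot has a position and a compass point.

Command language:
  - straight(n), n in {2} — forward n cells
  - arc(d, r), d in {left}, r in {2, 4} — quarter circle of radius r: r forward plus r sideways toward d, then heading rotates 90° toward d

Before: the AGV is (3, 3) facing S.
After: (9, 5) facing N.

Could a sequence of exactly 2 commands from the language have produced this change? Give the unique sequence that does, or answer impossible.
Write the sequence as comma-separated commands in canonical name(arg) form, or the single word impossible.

key: position moved to (9,5) AND the heading swung to N — translation plus rotation needed
from: (3, 3) facing S
1. arc(left, 2) → (5, 1) facing E
2. arc(left, 4) → (9, 5) facing N
uniquely the one of 9 2-step routes that fits.

arc(left, 2), arc(left, 4)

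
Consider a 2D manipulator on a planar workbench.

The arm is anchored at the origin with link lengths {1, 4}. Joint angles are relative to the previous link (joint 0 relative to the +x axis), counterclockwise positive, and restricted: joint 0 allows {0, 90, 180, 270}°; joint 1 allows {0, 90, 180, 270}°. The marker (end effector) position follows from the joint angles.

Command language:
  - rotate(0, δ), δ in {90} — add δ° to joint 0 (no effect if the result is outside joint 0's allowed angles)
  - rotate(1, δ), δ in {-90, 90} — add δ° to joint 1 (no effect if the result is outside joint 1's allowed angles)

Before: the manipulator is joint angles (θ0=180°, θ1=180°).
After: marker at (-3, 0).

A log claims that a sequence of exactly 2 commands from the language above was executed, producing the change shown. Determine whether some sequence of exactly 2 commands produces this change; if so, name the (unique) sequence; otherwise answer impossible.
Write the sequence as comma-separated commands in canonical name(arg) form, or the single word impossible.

begin: joint angles (θ0=180°, θ1=180°)
t=1 rotate(0, 90) ⇒ joint angles (θ0=270°, θ1=180°)
t=2 rotate(0, 90) ⇒ joint angles (θ0=0°, θ1=180°)
no rival 2-sequence matches.

rotate(0, 90), rotate(0, 90)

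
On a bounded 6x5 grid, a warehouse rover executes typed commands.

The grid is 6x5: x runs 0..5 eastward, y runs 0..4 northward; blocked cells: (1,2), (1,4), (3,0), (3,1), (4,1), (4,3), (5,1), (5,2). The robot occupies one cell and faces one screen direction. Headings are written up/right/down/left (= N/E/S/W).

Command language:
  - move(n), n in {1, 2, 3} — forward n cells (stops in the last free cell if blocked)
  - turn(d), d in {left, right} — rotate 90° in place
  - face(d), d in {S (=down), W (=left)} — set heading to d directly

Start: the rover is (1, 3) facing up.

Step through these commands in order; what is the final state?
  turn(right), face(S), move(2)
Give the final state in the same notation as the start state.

(1, 3) facing down

begin: (1, 3) facing up
[1] after turn(right): (1, 3) facing right
[2] after face(S): (1, 3) facing down
[3] after move(2): (1, 3) facing down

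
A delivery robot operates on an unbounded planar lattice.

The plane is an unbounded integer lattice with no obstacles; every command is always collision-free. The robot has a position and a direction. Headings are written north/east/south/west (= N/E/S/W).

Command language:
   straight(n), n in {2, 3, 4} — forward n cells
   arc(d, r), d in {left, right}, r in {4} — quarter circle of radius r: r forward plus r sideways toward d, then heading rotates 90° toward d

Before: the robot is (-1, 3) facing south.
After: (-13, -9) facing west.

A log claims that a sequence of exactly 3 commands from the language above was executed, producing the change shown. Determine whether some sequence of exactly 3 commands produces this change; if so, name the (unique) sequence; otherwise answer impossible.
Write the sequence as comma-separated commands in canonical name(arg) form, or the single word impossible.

arc(right, 4), arc(left, 4), arc(right, 4)

key: position moved to (-13,-9) AND the heading swung to W — translation plus rotation needed
begin: (-1, 3) facing south
1. arc(right, 4) → (-5, -1) facing west
2. arc(left, 4) → (-9, -5) facing south
3. arc(right, 4) → (-13, -9) facing west
no other 3-command option fits: unique.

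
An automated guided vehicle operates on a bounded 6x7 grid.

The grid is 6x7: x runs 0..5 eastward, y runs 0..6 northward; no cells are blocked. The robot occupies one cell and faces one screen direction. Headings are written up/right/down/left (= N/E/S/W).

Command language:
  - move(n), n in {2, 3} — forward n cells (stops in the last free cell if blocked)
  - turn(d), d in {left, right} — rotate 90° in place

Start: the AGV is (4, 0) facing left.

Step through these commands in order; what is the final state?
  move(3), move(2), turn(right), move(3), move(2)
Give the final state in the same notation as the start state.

(0, 5) facing up

begin: (4, 0) facing left
t=1 move(3) ⇒ (1, 0) facing left
t=2 move(2) ⇒ (0, 0) facing left
t=3 turn(right) ⇒ (0, 0) facing up
t=4 move(3) ⇒ (0, 3) facing up
t=5 move(2) ⇒ (0, 5) facing up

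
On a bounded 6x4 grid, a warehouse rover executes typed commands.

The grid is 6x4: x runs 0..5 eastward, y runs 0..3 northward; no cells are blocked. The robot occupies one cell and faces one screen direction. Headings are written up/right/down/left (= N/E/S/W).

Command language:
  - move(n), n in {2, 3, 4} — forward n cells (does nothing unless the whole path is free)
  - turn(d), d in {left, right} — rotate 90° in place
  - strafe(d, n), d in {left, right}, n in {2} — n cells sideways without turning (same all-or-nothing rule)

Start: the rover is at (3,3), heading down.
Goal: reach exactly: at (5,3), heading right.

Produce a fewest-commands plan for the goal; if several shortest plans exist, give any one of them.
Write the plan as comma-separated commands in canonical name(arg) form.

begin: at (3,3), heading down
[1] after strafe(left, 2): at (5,3), heading down
[2] after turn(left): at (5,3), heading right
nothing shorter than 2 reaches the goal.

strafe(left, 2), turn(left)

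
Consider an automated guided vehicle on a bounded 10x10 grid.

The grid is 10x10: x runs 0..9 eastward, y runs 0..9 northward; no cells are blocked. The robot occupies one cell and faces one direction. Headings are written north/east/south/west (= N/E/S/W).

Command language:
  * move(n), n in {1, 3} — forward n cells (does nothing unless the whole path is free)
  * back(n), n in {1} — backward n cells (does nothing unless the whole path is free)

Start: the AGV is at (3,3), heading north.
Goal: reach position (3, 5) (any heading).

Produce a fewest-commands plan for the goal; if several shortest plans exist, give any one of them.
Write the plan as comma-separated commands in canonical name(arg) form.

begin: at (3,3), heading north
1. back(1) → at (3,2), heading north
2. move(3) → at (3,5), heading north
minimal: 2 command(s), checked below 2.

back(1), move(3)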